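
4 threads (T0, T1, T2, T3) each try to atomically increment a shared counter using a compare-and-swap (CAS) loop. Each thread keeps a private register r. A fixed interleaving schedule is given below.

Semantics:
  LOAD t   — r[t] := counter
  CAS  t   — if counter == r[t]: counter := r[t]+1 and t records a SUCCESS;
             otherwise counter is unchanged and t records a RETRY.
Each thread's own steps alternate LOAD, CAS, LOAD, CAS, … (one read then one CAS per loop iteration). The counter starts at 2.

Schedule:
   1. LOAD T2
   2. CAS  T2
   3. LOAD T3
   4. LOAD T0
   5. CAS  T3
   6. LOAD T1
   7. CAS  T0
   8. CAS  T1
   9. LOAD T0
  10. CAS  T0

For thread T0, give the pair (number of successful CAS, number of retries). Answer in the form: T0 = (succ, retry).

T0 = (1, 1)

[1] T2.load  rd  (counter 2, T2.r 2)
[2] T2.cas  hit  (counter 3, T2.r 2)
[3] T3.load  rd  (counter 3, T3.r 3)
[4] T0.load  rd  (counter 3, T0.r 3)
[5] T3.cas  hit  (counter 4, T3.r 3)
[6] T1.load  rd  (counter 4, T1.r 4)
[7] T0.cas  miss  (counter 4, T0.r 3)
[8] T1.cas  hit  (counter 5, T1.r 4)
[9] T0.load  rd  (counter 5, T0.r 5)
[10] T0.cas  hit  (counter 6, T0.r 5)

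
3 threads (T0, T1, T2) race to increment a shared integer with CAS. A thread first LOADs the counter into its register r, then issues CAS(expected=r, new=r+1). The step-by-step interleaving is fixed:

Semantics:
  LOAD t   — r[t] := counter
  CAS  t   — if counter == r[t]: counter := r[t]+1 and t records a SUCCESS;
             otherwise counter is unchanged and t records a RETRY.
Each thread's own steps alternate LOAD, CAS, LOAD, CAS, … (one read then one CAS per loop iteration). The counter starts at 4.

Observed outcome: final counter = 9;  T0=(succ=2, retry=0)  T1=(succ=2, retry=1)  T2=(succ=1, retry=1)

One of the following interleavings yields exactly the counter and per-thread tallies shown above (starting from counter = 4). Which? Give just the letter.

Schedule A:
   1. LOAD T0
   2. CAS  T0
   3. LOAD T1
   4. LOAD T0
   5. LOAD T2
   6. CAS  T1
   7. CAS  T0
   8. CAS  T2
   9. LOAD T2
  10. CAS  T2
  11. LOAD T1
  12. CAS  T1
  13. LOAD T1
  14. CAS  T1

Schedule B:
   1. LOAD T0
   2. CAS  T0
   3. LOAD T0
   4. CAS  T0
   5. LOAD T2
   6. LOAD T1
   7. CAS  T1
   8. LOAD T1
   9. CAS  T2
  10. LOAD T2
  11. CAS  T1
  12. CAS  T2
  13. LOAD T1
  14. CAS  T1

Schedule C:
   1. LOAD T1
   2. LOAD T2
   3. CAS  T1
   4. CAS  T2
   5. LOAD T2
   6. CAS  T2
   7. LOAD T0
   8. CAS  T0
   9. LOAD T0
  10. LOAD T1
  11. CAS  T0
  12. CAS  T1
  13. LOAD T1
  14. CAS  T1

Run C:
step 1: T1 LOAD ⇒ load; ctr=4 reg=4
step 2: T2 LOAD ⇒ load; ctr=4 reg=4
step 3: T1 CAS ⇒ ok; ctr=5 reg=4
step 4: T2 CAS ⇒ retry; ctr=5 reg=4
step 5: T2 LOAD ⇒ load; ctr=5 reg=5
step 6: T2 CAS ⇒ ok; ctr=6 reg=5
step 7: T0 LOAD ⇒ load; ctr=6 reg=6
step 8: T0 CAS ⇒ ok; ctr=7 reg=6
step 9: T0 LOAD ⇒ load; ctr=7 reg=7
step 10: T1 LOAD ⇒ load; ctr=7 reg=7
step 11: T0 CAS ⇒ ok; ctr=8 reg=7
step 12: T1 CAS ⇒ retry; ctr=8 reg=7
step 13: T1 LOAD ⇒ load; ctr=8 reg=8
step 14: T1 CAS ⇒ ok; ctr=9 reg=8

C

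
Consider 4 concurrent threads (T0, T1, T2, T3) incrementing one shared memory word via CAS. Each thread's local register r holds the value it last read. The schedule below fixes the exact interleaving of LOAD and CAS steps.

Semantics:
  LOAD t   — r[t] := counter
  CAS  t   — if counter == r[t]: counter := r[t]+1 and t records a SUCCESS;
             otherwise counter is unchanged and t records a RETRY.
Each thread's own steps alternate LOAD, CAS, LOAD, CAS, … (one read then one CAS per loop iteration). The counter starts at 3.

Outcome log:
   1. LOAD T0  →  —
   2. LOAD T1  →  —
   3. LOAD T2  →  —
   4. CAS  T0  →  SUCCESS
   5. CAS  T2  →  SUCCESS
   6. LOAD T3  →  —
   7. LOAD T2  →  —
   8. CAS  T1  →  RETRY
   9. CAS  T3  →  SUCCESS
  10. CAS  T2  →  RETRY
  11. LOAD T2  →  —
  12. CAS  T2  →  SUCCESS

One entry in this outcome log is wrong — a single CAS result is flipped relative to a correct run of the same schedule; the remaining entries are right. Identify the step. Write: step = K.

Correct run:
T0 LOAD — after: cnt=3, r=3 — load
T1 LOAD — after: cnt=3, r=3 — load
T2 LOAD — after: cnt=3, r=3 — load
T0 CAS — after: cnt=4, r=3 — ok
T2 CAS — after: cnt=4, r=3 — retry
T3 LOAD — after: cnt=4, r=4 — load
T2 LOAD — after: cnt=4, r=4 — load
T1 CAS — after: cnt=4, r=3 — retry
T3 CAS — after: cnt=5, r=4 — ok
T2 CAS — after: cnt=5, r=4 — retry
T2 LOAD — after: cnt=5, r=5 — load
T2 CAS — after: cnt=6, r=5 — ok
Flip is step 5.

step = 5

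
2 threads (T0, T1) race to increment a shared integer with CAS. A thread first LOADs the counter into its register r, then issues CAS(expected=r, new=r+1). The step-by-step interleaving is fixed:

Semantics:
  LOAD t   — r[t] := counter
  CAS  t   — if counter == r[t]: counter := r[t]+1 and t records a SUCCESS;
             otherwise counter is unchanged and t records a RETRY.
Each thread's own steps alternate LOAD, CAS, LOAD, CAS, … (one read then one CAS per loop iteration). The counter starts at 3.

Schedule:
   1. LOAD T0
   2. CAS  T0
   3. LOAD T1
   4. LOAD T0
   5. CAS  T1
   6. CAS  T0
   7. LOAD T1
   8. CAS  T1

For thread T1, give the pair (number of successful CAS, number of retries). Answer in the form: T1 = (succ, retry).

[1] T0.load  rd  (counter 3, T0.r 3)
[2] T0.cas  hit  (counter 4, T0.r 3)
[3] T1.load  rd  (counter 4, T1.r 4)
[4] T0.load  rd  (counter 4, T0.r 4)
[5] T1.cas  hit  (counter 5, T1.r 4)
[6] T0.cas  miss  (counter 5, T0.r 4)
[7] T1.load  rd  (counter 5, T1.r 5)
[8] T1.cas  hit  (counter 6, T1.r 5)

T1 = (2, 0)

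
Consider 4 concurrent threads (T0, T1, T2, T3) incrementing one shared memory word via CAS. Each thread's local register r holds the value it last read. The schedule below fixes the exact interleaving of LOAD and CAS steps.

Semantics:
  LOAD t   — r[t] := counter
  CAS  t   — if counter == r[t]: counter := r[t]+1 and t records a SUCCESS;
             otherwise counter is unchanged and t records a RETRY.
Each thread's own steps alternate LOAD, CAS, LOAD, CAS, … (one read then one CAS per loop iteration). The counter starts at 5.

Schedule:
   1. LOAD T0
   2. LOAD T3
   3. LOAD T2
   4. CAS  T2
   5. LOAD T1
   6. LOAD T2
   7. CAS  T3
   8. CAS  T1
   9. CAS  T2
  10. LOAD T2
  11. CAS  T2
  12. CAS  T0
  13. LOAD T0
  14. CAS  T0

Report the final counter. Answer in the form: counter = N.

#1 T0 reads 5
#2 T3 reads 5
#3 T2 reads 5
#4 T2 CAS(5→6) writes; counter now 6
#5 T1 reads 6
#6 T2 reads 6
#7 T3 CAS(5→6) fails; counter now 6
#8 T1 CAS(6→7) writes; counter now 7
#9 T2 CAS(6→7) fails; counter now 7
#10 T2 reads 7
#11 T2 CAS(7→8) writes; counter now 8
#12 T0 CAS(5→6) fails; counter now 8
#13 T0 reads 8
#14 T0 CAS(8→9) writes; counter now 9

counter = 9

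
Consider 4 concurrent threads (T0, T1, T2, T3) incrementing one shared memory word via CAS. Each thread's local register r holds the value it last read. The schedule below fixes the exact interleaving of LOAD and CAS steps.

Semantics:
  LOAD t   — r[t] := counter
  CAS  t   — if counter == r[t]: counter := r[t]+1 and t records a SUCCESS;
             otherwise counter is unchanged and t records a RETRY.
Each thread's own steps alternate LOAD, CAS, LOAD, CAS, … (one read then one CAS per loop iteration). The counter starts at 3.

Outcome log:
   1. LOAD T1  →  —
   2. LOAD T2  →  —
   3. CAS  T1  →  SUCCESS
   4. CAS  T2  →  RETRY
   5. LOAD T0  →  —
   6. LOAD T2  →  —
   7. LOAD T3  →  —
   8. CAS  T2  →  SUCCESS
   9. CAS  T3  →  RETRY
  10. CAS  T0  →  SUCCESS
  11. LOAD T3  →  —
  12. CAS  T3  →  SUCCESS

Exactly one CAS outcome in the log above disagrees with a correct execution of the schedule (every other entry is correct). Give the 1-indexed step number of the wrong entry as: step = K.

Correct run:
1. LOAD T1 → mem=3 r[T1]=3 [LOAD]
2. LOAD T2 → mem=3 r[T2]=3 [LOAD]
3. CAS T1 → mem=4 r[T1]=3 [OK]
4. CAS T2 → mem=4 r[T2]=3 [RETRY]
5. LOAD T0 → mem=4 r[T0]=4 [LOAD]
6. LOAD T2 → mem=4 r[T2]=4 [LOAD]
7. LOAD T3 → mem=4 r[T3]=4 [LOAD]
8. CAS T2 → mem=5 r[T2]=4 [OK]
9. CAS T3 → mem=5 r[T3]=4 [RETRY]
10. CAS T0 → mem=5 r[T0]=4 [RETRY]
11. LOAD T3 → mem=5 r[T3]=5 [LOAD]
12. CAS T3 → mem=6 r[T3]=5 [OK]
Flip is step 10.

step = 10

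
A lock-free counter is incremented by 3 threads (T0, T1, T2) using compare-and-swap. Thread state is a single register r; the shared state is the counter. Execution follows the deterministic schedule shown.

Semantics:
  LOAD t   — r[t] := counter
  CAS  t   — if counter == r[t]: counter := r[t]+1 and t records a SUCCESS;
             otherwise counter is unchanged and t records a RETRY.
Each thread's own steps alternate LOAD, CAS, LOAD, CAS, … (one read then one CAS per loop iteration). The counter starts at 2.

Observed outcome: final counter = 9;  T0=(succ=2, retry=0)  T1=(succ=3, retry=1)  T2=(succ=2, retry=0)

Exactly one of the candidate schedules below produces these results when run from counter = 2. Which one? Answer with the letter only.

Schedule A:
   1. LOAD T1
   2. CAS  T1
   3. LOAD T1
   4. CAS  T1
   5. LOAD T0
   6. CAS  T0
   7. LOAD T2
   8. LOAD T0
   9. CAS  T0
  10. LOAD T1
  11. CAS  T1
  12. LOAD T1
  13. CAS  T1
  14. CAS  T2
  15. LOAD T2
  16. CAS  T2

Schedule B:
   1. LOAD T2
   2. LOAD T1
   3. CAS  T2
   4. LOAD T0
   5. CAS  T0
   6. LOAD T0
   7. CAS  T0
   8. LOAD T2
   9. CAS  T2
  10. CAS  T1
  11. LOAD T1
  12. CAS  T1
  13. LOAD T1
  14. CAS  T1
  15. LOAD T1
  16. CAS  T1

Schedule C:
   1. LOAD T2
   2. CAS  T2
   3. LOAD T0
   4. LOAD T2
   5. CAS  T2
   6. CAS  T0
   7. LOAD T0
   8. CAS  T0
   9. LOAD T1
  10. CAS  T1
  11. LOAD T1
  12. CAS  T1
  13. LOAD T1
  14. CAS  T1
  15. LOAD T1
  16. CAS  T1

B

Tracing schedule B:
1. LOAD T2 → mem=2 r[T2]=2 [LOAD]
2. LOAD T1 → mem=2 r[T1]=2 [LOAD]
3. CAS T2 → mem=3 r[T2]=2 [OK]
4. LOAD T0 → mem=3 r[T0]=3 [LOAD]
5. CAS T0 → mem=4 r[T0]=3 [OK]
6. LOAD T0 → mem=4 r[T0]=4 [LOAD]
7. CAS T0 → mem=5 r[T0]=4 [OK]
8. LOAD T2 → mem=5 r[T2]=5 [LOAD]
9. CAS T2 → mem=6 r[T2]=5 [OK]
10. CAS T1 → mem=6 r[T1]=2 [RETRY]
11. LOAD T1 → mem=6 r[T1]=6 [LOAD]
12. CAS T1 → mem=7 r[T1]=6 [OK]
13. LOAD T1 → mem=7 r[T1]=7 [LOAD]
14. CAS T1 → mem=8 r[T1]=7 [OK]
15. LOAD T1 → mem=8 r[T1]=8 [LOAD]
16. CAS T1 → mem=9 r[T1]=8 [OK]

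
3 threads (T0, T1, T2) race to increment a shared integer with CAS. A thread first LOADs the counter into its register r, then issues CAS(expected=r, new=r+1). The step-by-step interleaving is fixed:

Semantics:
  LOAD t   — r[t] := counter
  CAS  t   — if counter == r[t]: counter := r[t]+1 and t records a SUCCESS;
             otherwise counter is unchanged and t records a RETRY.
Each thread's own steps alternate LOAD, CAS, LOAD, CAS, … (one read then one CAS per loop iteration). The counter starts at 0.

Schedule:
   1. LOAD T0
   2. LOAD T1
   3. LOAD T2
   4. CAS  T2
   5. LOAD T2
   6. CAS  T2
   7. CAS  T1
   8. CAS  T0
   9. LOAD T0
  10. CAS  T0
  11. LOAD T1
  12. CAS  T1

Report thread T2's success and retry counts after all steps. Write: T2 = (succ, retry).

T2 = (2, 0)

[1] T0.load  rd  (counter 0, T0.r 0)
[2] T1.load  rd  (counter 0, T1.r 0)
[3] T2.load  rd  (counter 0, T2.r 0)
[4] T2.cas  hit  (counter 1, T2.r 0)
[5] T2.load  rd  (counter 1, T2.r 1)
[6] T2.cas  hit  (counter 2, T2.r 1)
[7] T1.cas  miss  (counter 2, T1.r 0)
[8] T0.cas  miss  (counter 2, T0.r 0)
[9] T0.load  rd  (counter 2, T0.r 2)
[10] T0.cas  hit  (counter 3, T0.r 2)
[11] T1.load  rd  (counter 3, T1.r 3)
[12] T1.cas  hit  (counter 4, T1.r 3)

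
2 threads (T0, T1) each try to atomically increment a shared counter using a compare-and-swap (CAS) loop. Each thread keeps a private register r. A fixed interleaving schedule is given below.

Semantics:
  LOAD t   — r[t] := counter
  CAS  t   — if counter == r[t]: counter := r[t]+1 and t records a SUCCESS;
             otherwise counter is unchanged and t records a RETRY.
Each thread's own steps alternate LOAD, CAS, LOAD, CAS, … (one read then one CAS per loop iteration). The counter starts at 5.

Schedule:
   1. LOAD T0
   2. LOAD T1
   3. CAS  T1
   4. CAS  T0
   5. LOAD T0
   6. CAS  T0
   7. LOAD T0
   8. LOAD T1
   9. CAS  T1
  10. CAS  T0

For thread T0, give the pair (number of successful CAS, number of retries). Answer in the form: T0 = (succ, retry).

[1] T0.load  rd  (counter 5, T0.r 5)
[2] T1.load  rd  (counter 5, T1.r 5)
[3] T1.cas  hit  (counter 6, T1.r 5)
[4] T0.cas  miss  (counter 6, T0.r 5)
[5] T0.load  rd  (counter 6, T0.r 6)
[6] T0.cas  hit  (counter 7, T0.r 6)
[7] T0.load  rd  (counter 7, T0.r 7)
[8] T1.load  rd  (counter 7, T1.r 7)
[9] T1.cas  hit  (counter 8, T1.r 7)
[10] T0.cas  miss  (counter 8, T0.r 7)

T0 = (1, 2)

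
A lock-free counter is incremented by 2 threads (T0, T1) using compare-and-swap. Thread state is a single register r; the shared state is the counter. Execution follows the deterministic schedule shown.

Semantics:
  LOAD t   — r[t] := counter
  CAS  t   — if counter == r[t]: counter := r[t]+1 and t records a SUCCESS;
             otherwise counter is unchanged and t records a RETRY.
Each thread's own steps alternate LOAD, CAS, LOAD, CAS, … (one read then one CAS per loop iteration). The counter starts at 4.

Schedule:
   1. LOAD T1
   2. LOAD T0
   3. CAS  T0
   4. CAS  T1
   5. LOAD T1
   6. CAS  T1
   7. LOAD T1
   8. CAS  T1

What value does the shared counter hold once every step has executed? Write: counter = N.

counter = 7

#1 T1 reads 4
#2 T0 reads 4
#3 T0 CAS(4→5) writes; counter now 5
#4 T1 CAS(4→5) fails; counter now 5
#5 T1 reads 5
#6 T1 CAS(5→6) writes; counter now 6
#7 T1 reads 6
#8 T1 CAS(6→7) writes; counter now 7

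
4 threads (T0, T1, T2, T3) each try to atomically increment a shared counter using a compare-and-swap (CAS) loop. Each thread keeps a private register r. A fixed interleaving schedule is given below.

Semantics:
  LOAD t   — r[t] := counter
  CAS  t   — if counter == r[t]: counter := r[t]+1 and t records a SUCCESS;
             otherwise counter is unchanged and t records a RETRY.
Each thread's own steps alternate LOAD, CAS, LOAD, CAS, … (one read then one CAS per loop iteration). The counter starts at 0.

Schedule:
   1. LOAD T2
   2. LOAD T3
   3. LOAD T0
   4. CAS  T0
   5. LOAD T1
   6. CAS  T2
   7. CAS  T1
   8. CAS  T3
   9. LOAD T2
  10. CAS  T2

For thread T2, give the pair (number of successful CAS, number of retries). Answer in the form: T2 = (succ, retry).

T2 = (1, 1)

1. LOAD T2 → mem=0 r[T2]=0 [LOAD]
2. LOAD T3 → mem=0 r[T3]=0 [LOAD]
3. LOAD T0 → mem=0 r[T0]=0 [LOAD]
4. CAS T0 → mem=1 r[T0]=0 [OK]
5. LOAD T1 → mem=1 r[T1]=1 [LOAD]
6. CAS T2 → mem=1 r[T2]=0 [RETRY]
7. CAS T1 → mem=2 r[T1]=1 [OK]
8. CAS T3 → mem=2 r[T3]=0 [RETRY]
9. LOAD T2 → mem=2 r[T2]=2 [LOAD]
10. CAS T2 → mem=3 r[T2]=2 [OK]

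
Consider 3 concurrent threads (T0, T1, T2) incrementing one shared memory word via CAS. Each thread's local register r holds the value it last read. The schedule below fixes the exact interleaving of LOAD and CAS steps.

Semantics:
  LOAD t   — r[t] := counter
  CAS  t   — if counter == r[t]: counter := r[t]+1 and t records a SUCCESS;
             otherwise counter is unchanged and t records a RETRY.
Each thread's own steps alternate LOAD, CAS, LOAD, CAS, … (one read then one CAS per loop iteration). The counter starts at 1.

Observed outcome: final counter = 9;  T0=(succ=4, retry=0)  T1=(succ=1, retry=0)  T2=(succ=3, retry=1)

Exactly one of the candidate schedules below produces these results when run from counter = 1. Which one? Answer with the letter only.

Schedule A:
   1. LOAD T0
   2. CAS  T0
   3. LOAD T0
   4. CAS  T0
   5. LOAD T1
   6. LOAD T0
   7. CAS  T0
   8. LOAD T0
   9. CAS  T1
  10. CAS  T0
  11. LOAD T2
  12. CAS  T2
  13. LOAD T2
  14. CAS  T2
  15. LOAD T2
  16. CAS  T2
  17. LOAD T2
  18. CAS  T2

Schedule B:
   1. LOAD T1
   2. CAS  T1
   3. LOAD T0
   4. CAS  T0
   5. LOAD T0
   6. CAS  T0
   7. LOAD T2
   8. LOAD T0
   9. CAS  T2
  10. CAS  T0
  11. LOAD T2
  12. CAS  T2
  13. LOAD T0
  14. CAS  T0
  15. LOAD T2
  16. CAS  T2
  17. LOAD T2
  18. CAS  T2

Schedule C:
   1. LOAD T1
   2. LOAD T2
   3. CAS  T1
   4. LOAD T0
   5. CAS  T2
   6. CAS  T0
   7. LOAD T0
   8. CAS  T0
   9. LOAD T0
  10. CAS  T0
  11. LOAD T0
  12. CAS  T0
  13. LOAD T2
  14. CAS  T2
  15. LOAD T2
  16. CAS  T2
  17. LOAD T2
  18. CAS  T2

Tracing schedule C:
[1] T1.load  rd  (counter 1, T1.r 1)
[2] T2.load  rd  (counter 1, T2.r 1)
[3] T1.cas  hit  (counter 2, T1.r 1)
[4] T0.load  rd  (counter 2, T0.r 2)
[5] T2.cas  miss  (counter 2, T2.r 1)
[6] T0.cas  hit  (counter 3, T0.r 2)
[7] T0.load  rd  (counter 3, T0.r 3)
[8] T0.cas  hit  (counter 4, T0.r 3)
[9] T0.load  rd  (counter 4, T0.r 4)
[10] T0.cas  hit  (counter 5, T0.r 4)
[11] T0.load  rd  (counter 5, T0.r 5)
[12] T0.cas  hit  (counter 6, T0.r 5)
[13] T2.load  rd  (counter 6, T2.r 6)
[14] T2.cas  hit  (counter 7, T2.r 6)
[15] T2.load  rd  (counter 7, T2.r 7)
[16] T2.cas  hit  (counter 8, T2.r 7)
[17] T2.load  rd  (counter 8, T2.r 8)
[18] T2.cas  hit  (counter 9, T2.r 8)

C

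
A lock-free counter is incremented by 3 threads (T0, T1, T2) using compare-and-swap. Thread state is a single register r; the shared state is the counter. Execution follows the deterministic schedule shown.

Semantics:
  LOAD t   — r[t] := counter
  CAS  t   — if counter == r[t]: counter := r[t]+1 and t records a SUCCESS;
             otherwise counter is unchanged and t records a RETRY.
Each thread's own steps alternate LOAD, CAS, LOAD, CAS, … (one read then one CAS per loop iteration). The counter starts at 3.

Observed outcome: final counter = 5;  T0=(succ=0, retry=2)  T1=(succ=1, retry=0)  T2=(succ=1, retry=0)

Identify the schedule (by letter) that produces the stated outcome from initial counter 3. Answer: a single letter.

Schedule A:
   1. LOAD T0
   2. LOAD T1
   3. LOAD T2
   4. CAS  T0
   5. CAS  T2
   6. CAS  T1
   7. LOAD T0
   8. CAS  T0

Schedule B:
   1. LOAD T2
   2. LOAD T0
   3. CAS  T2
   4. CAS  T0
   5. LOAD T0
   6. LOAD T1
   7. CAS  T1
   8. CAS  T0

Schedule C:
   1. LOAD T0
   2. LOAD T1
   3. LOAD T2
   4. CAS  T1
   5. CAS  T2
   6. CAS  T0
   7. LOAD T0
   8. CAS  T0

B

Tracing schedule B:
[1] T2.load  rd  (counter 3, T2.r 3)
[2] T0.load  rd  (counter 3, T0.r 3)
[3] T2.cas  hit  (counter 4, T2.r 3)
[4] T0.cas  miss  (counter 4, T0.r 3)
[5] T0.load  rd  (counter 4, T0.r 4)
[6] T1.load  rd  (counter 4, T1.r 4)
[7] T1.cas  hit  (counter 5, T1.r 4)
[8] T0.cas  miss  (counter 5, T0.r 4)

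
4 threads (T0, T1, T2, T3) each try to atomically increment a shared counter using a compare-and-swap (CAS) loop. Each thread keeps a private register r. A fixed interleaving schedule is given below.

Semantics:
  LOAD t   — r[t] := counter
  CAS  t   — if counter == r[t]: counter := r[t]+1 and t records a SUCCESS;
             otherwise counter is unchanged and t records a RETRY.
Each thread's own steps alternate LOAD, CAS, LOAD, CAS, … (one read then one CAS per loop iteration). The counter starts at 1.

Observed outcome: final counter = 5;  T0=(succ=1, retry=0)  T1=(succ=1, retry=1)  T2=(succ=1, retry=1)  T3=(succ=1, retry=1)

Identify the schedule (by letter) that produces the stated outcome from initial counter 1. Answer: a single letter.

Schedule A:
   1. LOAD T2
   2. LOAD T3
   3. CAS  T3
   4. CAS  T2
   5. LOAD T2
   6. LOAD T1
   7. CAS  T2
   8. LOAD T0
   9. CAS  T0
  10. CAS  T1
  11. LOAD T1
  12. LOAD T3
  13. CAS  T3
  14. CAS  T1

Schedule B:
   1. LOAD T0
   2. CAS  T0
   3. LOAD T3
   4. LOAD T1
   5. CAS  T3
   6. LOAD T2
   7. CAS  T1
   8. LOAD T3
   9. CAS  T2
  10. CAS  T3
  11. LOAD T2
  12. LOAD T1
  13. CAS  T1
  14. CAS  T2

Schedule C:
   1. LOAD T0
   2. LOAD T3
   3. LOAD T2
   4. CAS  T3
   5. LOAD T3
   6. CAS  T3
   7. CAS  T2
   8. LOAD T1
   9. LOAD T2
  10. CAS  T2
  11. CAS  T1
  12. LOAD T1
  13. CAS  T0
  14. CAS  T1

Run B:
1. LOAD T0 → mem=1 r[T0]=1 [LOAD]
2. CAS T0 → mem=2 r[T0]=1 [OK]
3. LOAD T3 → mem=2 r[T3]=2 [LOAD]
4. LOAD T1 → mem=2 r[T1]=2 [LOAD]
5. CAS T3 → mem=3 r[T3]=2 [OK]
6. LOAD T2 → mem=3 r[T2]=3 [LOAD]
7. CAS T1 → mem=3 r[T1]=2 [RETRY]
8. LOAD T3 → mem=3 r[T3]=3 [LOAD]
9. CAS T2 → mem=4 r[T2]=3 [OK]
10. CAS T3 → mem=4 r[T3]=3 [RETRY]
11. LOAD T2 → mem=4 r[T2]=4 [LOAD]
12. LOAD T1 → mem=4 r[T1]=4 [LOAD]
13. CAS T1 → mem=5 r[T1]=4 [OK]
14. CAS T2 → mem=5 r[T2]=4 [RETRY]

B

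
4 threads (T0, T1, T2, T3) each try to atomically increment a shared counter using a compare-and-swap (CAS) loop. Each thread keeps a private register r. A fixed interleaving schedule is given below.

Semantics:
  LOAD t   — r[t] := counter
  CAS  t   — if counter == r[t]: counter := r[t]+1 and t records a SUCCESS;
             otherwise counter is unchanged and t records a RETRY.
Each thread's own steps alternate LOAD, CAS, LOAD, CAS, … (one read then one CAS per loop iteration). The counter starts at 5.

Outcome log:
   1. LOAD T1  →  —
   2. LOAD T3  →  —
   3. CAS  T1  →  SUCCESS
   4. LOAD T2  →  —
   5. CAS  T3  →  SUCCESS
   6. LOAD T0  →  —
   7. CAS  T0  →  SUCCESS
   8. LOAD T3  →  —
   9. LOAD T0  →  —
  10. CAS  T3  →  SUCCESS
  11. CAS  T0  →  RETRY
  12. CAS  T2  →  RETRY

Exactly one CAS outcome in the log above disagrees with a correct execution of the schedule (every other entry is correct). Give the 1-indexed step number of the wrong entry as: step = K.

step = 5

Correct run:
[1] T1.load  rd  (counter 5, T1.r 5)
[2] T3.load  rd  (counter 5, T3.r 5)
[3] T1.cas  hit  (counter 6, T1.r 5)
[4] T2.load  rd  (counter 6, T2.r 6)
[5] T3.cas  miss  (counter 6, T3.r 5)
[6] T0.load  rd  (counter 6, T0.r 6)
[7] T0.cas  hit  (counter 7, T0.r 6)
[8] T3.load  rd  (counter 7, T3.r 7)
[9] T0.load  rd  (counter 7, T0.r 7)
[10] T3.cas  hit  (counter 8, T3.r 7)
[11] T0.cas  miss  (counter 8, T0.r 7)
[12] T2.cas  miss  (counter 8, T2.r 6)
Flip is step 5.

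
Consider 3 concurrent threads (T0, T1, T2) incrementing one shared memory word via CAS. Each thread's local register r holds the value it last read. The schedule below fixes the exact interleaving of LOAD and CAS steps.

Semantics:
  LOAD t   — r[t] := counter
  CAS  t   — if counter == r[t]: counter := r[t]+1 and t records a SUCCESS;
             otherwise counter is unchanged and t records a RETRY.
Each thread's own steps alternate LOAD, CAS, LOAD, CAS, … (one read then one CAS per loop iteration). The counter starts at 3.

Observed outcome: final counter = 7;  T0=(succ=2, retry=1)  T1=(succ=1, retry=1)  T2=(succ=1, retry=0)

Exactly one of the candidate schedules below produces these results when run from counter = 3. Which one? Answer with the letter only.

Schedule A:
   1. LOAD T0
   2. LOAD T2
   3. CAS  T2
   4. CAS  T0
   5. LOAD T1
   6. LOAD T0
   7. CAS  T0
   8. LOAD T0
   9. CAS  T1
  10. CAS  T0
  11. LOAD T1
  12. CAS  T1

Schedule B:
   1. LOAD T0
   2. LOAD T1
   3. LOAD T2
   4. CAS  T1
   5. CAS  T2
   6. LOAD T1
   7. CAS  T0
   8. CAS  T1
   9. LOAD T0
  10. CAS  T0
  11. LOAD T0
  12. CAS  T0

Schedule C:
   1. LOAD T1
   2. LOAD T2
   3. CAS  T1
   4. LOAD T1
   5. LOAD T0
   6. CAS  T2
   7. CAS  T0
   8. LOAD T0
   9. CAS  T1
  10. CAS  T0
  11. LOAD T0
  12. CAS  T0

Simulating candidate A:
#1 T0 reads 3
#2 T2 reads 3
#3 T2 CAS(3→4) writes; counter now 4
#4 T0 CAS(3→4) fails; counter now 4
#5 T1 reads 4
#6 T0 reads 4
#7 T0 CAS(4→5) writes; counter now 5
#8 T0 reads 5
#9 T1 CAS(4→5) fails; counter now 5
#10 T0 CAS(5→6) writes; counter now 6
#11 T1 reads 6
#12 T1 CAS(6→7) writes; counter now 7

A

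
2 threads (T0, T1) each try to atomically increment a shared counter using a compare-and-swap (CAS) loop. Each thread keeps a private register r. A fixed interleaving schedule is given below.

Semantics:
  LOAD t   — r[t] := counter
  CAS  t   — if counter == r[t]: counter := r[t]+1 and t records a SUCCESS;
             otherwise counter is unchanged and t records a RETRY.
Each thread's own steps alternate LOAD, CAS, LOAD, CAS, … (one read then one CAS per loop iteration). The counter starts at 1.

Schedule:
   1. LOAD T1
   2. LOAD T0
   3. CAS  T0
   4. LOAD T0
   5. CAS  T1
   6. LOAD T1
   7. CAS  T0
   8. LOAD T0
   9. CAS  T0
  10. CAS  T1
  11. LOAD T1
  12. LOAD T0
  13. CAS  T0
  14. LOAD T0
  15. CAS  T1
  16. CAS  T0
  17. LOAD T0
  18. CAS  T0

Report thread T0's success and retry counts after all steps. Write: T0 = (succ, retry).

step 1: T1 LOAD ⇒ load; ctr=1 reg=1
step 2: T0 LOAD ⇒ load; ctr=1 reg=1
step 3: T0 CAS ⇒ ok; ctr=2 reg=1
step 4: T0 LOAD ⇒ load; ctr=2 reg=2
step 5: T1 CAS ⇒ retry; ctr=2 reg=1
step 6: T1 LOAD ⇒ load; ctr=2 reg=2
step 7: T0 CAS ⇒ ok; ctr=3 reg=2
step 8: T0 LOAD ⇒ load; ctr=3 reg=3
step 9: T0 CAS ⇒ ok; ctr=4 reg=3
step 10: T1 CAS ⇒ retry; ctr=4 reg=2
step 11: T1 LOAD ⇒ load; ctr=4 reg=4
step 12: T0 LOAD ⇒ load; ctr=4 reg=4
step 13: T0 CAS ⇒ ok; ctr=5 reg=4
step 14: T0 LOAD ⇒ load; ctr=5 reg=5
step 15: T1 CAS ⇒ retry; ctr=5 reg=4
step 16: T0 CAS ⇒ ok; ctr=6 reg=5
step 17: T0 LOAD ⇒ load; ctr=6 reg=6
step 18: T0 CAS ⇒ ok; ctr=7 reg=6

T0 = (6, 0)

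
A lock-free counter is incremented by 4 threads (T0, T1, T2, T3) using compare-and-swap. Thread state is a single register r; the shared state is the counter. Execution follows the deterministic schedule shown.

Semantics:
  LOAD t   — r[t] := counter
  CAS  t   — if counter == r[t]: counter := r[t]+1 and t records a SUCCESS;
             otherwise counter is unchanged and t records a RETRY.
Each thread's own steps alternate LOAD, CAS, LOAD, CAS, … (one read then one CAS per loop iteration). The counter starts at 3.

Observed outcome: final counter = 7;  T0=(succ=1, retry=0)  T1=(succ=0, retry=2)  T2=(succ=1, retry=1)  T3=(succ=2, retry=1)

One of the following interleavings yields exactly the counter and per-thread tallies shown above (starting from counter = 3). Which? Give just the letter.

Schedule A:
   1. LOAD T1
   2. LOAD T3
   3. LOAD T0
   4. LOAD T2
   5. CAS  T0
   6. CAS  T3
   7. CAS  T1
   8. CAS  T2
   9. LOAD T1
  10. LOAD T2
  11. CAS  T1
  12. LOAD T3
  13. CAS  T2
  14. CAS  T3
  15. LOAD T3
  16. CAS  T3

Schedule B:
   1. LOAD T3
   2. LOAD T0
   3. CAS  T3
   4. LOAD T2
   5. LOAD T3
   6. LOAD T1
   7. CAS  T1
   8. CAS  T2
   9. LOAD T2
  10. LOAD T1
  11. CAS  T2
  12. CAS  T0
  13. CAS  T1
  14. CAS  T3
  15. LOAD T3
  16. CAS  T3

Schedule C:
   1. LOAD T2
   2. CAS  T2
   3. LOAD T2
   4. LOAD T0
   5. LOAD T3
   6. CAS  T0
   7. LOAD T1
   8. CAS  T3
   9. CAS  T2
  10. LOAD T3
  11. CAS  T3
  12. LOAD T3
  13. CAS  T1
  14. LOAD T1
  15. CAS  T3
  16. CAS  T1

Run C:
#1 T2 reads 3
#2 T2 CAS(3→4) writes; counter now 4
#3 T2 reads 4
#4 T0 reads 4
#5 T3 reads 4
#6 T0 CAS(4→5) writes; counter now 5
#7 T1 reads 5
#8 T3 CAS(4→5) fails; counter now 5
#9 T2 CAS(4→5) fails; counter now 5
#10 T3 reads 5
#11 T3 CAS(5→6) writes; counter now 6
#12 T3 reads 6
#13 T1 CAS(5→6) fails; counter now 6
#14 T1 reads 6
#15 T3 CAS(6→7) writes; counter now 7
#16 T1 CAS(6→7) fails; counter now 7

C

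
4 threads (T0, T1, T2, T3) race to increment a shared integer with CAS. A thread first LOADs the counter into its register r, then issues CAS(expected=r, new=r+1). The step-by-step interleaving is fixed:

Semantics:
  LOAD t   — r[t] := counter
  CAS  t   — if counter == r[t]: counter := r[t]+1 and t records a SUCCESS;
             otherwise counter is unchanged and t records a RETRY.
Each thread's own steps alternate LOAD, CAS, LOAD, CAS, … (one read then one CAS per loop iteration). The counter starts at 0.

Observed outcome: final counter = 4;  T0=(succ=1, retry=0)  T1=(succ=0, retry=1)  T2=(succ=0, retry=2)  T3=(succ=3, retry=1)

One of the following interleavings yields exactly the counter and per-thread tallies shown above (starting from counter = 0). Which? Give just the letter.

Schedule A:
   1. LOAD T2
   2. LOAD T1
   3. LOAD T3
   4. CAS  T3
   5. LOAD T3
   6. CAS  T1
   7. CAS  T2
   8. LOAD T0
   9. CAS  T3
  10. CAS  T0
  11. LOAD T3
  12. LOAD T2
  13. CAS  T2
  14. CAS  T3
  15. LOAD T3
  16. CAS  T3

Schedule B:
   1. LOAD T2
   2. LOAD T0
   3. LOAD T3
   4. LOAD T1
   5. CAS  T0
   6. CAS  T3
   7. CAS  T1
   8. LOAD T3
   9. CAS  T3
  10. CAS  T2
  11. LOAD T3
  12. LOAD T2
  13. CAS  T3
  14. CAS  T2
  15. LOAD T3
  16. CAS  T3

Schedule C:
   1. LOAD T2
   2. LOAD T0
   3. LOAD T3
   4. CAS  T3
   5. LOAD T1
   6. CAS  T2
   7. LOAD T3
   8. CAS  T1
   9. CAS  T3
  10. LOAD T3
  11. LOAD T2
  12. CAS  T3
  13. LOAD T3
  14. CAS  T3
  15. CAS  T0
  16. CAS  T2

B

Simulating candidate B:
step 1: T2 LOAD ⇒ load; ctr=0 reg=0
step 2: T0 LOAD ⇒ load; ctr=0 reg=0
step 3: T3 LOAD ⇒ load; ctr=0 reg=0
step 4: T1 LOAD ⇒ load; ctr=0 reg=0
step 5: T0 CAS ⇒ ok; ctr=1 reg=0
step 6: T3 CAS ⇒ retry; ctr=1 reg=0
step 7: T1 CAS ⇒ retry; ctr=1 reg=0
step 8: T3 LOAD ⇒ load; ctr=1 reg=1
step 9: T3 CAS ⇒ ok; ctr=2 reg=1
step 10: T2 CAS ⇒ retry; ctr=2 reg=0
step 11: T3 LOAD ⇒ load; ctr=2 reg=2
step 12: T2 LOAD ⇒ load; ctr=2 reg=2
step 13: T3 CAS ⇒ ok; ctr=3 reg=2
step 14: T2 CAS ⇒ retry; ctr=3 reg=2
step 15: T3 LOAD ⇒ load; ctr=3 reg=3
step 16: T3 CAS ⇒ ok; ctr=4 reg=3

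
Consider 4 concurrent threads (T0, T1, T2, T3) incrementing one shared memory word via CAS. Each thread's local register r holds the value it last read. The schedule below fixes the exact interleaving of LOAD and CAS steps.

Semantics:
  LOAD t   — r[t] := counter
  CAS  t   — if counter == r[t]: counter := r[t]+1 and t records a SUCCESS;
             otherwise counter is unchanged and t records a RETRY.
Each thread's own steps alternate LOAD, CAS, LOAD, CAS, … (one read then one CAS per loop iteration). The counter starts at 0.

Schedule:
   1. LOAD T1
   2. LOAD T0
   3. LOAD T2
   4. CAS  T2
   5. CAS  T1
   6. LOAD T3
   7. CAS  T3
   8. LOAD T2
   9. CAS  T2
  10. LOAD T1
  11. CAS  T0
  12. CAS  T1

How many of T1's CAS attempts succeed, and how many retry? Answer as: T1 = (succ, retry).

T1 = (1, 1)

   1) LOAD T1:  M=0  r_T1=0
   2) LOAD T0:  M=0  r_T0=0
   3) LOAD T2:  M=0  r_T2=0
   4) CAS  T2:  M=1  r_T2=0 ✓
   5) CAS  T1:  M=1  r_T1=0 ✗
   6) LOAD T3:  M=1  r_T3=1
   7) CAS  T3:  M=2  r_T3=1 ✓
   8) LOAD T2:  M=2  r_T2=2
   9) CAS  T2:  M=3  r_T2=2 ✓
  10) LOAD T1:  M=3  r_T1=3
  11) CAS  T0:  M=3  r_T0=0 ✗
  12) CAS  T1:  M=4  r_T1=3 ✓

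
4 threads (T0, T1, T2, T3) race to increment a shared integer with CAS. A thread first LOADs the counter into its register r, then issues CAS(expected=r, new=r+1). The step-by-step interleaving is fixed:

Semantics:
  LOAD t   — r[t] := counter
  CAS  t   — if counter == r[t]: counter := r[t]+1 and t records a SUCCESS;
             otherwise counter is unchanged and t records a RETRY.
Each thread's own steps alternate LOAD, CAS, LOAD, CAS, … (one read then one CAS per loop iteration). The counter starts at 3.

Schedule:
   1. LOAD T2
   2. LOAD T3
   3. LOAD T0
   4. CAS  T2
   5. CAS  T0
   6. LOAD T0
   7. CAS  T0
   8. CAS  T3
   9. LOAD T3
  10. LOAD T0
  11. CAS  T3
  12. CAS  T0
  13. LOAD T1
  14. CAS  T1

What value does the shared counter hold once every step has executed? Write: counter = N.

counter = 7

[1] T2.load  rd  (counter 3, T2.r 3)
[2] T3.load  rd  (counter 3, T3.r 3)
[3] T0.load  rd  (counter 3, T0.r 3)
[4] T2.cas  hit  (counter 4, T2.r 3)
[5] T0.cas  miss  (counter 4, T0.r 3)
[6] T0.load  rd  (counter 4, T0.r 4)
[7] T0.cas  hit  (counter 5, T0.r 4)
[8] T3.cas  miss  (counter 5, T3.r 3)
[9] T3.load  rd  (counter 5, T3.r 5)
[10] T0.load  rd  (counter 5, T0.r 5)
[11] T3.cas  hit  (counter 6, T3.r 5)
[12] T0.cas  miss  (counter 6, T0.r 5)
[13] T1.load  rd  (counter 6, T1.r 6)
[14] T1.cas  hit  (counter 7, T1.r 6)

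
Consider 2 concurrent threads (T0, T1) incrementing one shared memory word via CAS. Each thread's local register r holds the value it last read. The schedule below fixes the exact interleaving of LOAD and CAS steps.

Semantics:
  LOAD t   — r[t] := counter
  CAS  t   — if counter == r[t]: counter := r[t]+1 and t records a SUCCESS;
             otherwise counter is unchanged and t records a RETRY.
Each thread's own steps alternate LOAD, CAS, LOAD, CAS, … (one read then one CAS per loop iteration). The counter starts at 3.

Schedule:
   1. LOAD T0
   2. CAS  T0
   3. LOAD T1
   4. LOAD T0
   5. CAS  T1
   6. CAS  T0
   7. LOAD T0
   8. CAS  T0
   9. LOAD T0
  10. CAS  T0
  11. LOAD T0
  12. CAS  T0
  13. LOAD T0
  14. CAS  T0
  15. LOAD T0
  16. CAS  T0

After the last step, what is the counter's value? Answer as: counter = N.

counter = 10

#1 T0 reads 3
#2 T0 CAS(3→4) writes; counter now 4
#3 T1 reads 4
#4 T0 reads 4
#5 T1 CAS(4→5) writes; counter now 5
#6 T0 CAS(4→5) fails; counter now 5
#7 T0 reads 5
#8 T0 CAS(5→6) writes; counter now 6
#9 T0 reads 6
#10 T0 CAS(6→7) writes; counter now 7
#11 T0 reads 7
#12 T0 CAS(7→8) writes; counter now 8
#13 T0 reads 8
#14 T0 CAS(8→9) writes; counter now 9
#15 T0 reads 9
#16 T0 CAS(9→10) writes; counter now 10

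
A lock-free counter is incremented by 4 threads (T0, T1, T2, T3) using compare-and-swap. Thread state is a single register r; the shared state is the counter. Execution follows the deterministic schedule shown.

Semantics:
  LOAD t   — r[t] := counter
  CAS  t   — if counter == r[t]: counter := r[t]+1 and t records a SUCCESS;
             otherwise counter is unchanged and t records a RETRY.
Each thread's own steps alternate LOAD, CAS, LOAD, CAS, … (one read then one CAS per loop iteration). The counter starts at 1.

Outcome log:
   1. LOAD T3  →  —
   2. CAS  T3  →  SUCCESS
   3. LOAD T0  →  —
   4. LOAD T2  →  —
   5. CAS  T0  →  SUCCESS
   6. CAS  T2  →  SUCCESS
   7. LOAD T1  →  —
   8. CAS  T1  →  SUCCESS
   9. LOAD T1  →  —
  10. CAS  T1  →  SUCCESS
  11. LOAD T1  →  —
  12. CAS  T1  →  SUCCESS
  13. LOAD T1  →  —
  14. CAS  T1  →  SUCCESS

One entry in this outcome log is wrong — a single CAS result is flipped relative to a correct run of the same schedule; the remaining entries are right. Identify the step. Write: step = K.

step = 6

Reference trace:
   1) LOAD T3:  M=1  r_T3=1
   2) CAS  T3:  M=2  r_T3=1 ✓
   3) LOAD T0:  M=2  r_T0=2
   4) LOAD T2:  M=2  r_T2=2
   5) CAS  T0:  M=3  r_T0=2 ✓
   6) CAS  T2:  M=3  r_T2=2 ✗
   7) LOAD T1:  M=3  r_T1=3
   8) CAS  T1:  M=4  r_T1=3 ✓
   9) LOAD T1:  M=4  r_T1=4
  10) CAS  T1:  M=5  r_T1=4 ✓
  11) LOAD T1:  M=5  r_T1=5
  12) CAS  T1:  M=6  r_T1=5 ✓
  13) LOAD T1:  M=6  r_T1=6
  14) CAS  T1:  M=7  r_T1=6 ✓
Mismatch at 6.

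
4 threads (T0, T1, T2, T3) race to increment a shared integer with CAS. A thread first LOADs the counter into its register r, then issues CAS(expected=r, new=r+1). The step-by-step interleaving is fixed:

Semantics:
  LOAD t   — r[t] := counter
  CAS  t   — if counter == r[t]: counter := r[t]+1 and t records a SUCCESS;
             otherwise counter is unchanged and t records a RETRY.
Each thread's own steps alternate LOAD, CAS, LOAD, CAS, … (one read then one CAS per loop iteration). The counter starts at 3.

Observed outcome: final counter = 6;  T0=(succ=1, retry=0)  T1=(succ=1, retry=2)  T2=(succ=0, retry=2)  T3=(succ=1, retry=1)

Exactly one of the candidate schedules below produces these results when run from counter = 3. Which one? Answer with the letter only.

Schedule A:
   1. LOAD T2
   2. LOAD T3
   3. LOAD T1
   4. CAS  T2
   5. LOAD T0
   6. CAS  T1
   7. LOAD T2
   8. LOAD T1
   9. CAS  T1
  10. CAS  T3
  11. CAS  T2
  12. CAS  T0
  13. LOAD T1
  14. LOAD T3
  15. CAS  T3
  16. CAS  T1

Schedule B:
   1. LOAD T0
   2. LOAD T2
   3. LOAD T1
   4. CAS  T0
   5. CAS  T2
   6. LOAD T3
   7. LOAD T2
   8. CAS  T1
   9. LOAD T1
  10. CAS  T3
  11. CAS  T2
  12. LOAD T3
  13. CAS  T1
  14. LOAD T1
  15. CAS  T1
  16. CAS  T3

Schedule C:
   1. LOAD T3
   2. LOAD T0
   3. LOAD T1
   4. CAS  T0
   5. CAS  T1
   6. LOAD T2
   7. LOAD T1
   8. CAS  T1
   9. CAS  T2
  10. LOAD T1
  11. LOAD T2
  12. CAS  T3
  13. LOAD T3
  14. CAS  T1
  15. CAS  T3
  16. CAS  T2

B

Tracing schedule B:
#1 T0 reads 3
#2 T2 reads 3
#3 T1 reads 3
#4 T0 CAS(3→4) writes; counter now 4
#5 T2 CAS(3→4) fails; counter now 4
#6 T3 reads 4
#7 T2 reads 4
#8 T1 CAS(3→4) fails; counter now 4
#9 T1 reads 4
#10 T3 CAS(4→5) writes; counter now 5
#11 T2 CAS(4→5) fails; counter now 5
#12 T3 reads 5
#13 T1 CAS(4→5) fails; counter now 5
#14 T1 reads 5
#15 T1 CAS(5→6) writes; counter now 6
#16 T3 CAS(5→6) fails; counter now 6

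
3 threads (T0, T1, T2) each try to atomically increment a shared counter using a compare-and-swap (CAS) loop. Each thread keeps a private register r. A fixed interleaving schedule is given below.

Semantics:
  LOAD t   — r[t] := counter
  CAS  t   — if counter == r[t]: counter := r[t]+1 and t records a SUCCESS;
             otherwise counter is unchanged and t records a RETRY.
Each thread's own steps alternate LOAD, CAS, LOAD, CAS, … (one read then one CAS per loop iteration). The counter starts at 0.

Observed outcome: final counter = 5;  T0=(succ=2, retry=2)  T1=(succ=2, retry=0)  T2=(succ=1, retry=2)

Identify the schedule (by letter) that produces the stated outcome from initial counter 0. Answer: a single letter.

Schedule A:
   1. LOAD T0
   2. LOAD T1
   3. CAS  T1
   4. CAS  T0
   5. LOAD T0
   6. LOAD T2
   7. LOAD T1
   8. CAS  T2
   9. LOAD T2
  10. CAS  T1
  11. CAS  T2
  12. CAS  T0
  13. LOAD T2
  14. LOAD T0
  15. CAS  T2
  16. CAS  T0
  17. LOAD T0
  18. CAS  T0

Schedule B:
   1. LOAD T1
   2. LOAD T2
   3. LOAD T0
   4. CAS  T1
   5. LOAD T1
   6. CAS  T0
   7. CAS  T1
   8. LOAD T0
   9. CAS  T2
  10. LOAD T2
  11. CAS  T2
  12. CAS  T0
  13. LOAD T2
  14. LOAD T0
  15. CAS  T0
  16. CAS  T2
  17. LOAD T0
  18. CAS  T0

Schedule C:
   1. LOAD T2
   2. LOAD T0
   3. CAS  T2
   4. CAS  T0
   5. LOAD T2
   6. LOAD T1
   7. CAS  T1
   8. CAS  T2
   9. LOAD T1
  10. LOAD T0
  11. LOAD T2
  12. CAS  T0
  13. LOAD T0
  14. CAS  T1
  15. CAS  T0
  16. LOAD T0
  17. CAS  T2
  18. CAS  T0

B

Run B:
   1) LOAD T1:  M=0  r_T1=0
   2) LOAD T2:  M=0  r_T2=0
   3) LOAD T0:  M=0  r_T0=0
   4) CAS  T1:  M=1  r_T1=0 ✓
   5) LOAD T1:  M=1  r_T1=1
   6) CAS  T0:  M=1  r_T0=0 ✗
   7) CAS  T1:  M=2  r_T1=1 ✓
   8) LOAD T0:  M=2  r_T0=2
   9) CAS  T2:  M=2  r_T2=0 ✗
  10) LOAD T2:  M=2  r_T2=2
  11) CAS  T2:  M=3  r_T2=2 ✓
  12) CAS  T0:  M=3  r_T0=2 ✗
  13) LOAD T2:  M=3  r_T2=3
  14) LOAD T0:  M=3  r_T0=3
  15) CAS  T0:  M=4  r_T0=3 ✓
  16) CAS  T2:  M=4  r_T2=3 ✗
  17) LOAD T0:  M=4  r_T0=4
  18) CAS  T0:  M=5  r_T0=4 ✓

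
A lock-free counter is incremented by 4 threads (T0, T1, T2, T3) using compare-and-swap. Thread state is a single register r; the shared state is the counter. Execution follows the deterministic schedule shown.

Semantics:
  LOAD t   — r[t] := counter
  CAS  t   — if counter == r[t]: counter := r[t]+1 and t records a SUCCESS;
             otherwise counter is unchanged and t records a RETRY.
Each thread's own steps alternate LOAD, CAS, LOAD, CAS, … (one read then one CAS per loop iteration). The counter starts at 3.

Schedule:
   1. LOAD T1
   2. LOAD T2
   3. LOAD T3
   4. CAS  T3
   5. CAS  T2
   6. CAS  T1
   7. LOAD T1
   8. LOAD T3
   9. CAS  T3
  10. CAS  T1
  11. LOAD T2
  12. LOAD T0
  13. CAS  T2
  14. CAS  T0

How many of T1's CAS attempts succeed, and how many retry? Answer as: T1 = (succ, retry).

[1] T1.load  rd  (counter 3, T1.r 3)
[2] T2.load  rd  (counter 3, T2.r 3)
[3] T3.load  rd  (counter 3, T3.r 3)
[4] T3.cas  hit  (counter 4, T3.r 3)
[5] T2.cas  miss  (counter 4, T2.r 3)
[6] T1.cas  miss  (counter 4, T1.r 3)
[7] T1.load  rd  (counter 4, T1.r 4)
[8] T3.load  rd  (counter 4, T3.r 4)
[9] T3.cas  hit  (counter 5, T3.r 4)
[10] T1.cas  miss  (counter 5, T1.r 4)
[11] T2.load  rd  (counter 5, T2.r 5)
[12] T0.load  rd  (counter 5, T0.r 5)
[13] T2.cas  hit  (counter 6, T2.r 5)
[14] T0.cas  miss  (counter 6, T0.r 5)

T1 = (0, 2)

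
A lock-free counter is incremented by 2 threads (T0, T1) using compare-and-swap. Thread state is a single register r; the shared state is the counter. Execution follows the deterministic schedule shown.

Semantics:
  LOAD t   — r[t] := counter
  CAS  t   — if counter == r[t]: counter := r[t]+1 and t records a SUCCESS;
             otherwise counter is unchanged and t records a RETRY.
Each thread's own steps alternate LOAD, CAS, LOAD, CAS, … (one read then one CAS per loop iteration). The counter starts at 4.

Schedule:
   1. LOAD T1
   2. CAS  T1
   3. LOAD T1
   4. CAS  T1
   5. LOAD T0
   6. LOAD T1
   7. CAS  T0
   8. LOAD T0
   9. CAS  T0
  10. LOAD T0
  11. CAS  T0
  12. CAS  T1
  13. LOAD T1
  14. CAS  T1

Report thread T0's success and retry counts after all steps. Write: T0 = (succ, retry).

   1) LOAD T1:  M=4  r_T1=4
   2) CAS  T1:  M=5  r_T1=4 ✓
   3) LOAD T1:  M=5  r_T1=5
   4) CAS  T1:  M=6  r_T1=5 ✓
   5) LOAD T0:  M=6  r_T0=6
   6) LOAD T1:  M=6  r_T1=6
   7) CAS  T0:  M=7  r_T0=6 ✓
   8) LOAD T0:  M=7  r_T0=7
   9) CAS  T0:  M=8  r_T0=7 ✓
  10) LOAD T0:  M=8  r_T0=8
  11) CAS  T0:  M=9  r_T0=8 ✓
  12) CAS  T1:  M=9  r_T1=6 ✗
  13) LOAD T1:  M=9  r_T1=9
  14) CAS  T1:  M=10  r_T1=9 ✓

T0 = (3, 0)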